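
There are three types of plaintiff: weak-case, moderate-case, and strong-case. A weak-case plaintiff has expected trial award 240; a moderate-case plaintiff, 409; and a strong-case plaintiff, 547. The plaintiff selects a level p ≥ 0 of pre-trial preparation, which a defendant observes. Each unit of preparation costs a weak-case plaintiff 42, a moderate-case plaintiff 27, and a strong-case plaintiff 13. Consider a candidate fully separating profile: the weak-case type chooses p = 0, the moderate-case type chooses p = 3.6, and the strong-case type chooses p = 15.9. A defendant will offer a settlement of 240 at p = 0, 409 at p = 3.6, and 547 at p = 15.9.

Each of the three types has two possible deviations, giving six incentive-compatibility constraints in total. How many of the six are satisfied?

4

Strong-case (own payoff 547 − 13×15.9 = 340.3): to p=0 gives 240 → no gain ✓; to p=3.6 gives 409 − 13×3.6 = 362.2 → profitable ✗.
Weak-case (own payoff 240): to p=3.6 gives 409 − 42×3.6 = 257.8 → profitable ✗; to p=15.9 gives 547 − 42×15.9 = -120.8 → no gain ✓.
Moderate-case (own payoff 409 − 27×3.6 = 311.8): to p=0 gives 240 → no gain ✓; to p=15.9 gives 547 − 27×15.9 = 117.7 → no gain ✓.
4 of the 6 constraints hold; not an equilibrium.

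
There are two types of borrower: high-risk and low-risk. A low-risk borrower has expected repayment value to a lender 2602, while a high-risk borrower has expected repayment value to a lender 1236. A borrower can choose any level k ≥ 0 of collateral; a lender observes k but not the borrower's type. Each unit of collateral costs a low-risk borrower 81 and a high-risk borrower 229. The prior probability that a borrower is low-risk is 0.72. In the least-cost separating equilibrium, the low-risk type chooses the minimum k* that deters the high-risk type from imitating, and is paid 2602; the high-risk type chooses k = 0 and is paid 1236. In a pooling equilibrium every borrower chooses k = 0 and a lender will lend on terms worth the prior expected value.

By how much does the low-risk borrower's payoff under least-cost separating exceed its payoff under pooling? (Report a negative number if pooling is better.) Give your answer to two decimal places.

-100.69

Least-cost separating signal: k* solves 1236 = 2602 − 229·k*, so k* = (2602 − 1236)/229 ≈ 5.9651.
Low-risk type's separating payoff: 2602 − 81 × k* = 2602 − 81 × (2602 − 1236)/229 = 2602 − 110646/229 ≈ 2118.8297.
Pooling payoff: 0.72 × 2602 + 0.28 × 1236 = 2219.52.
Difference: 2118.8297 − 2219.52 = -100.6903, i.e. -100.69 to two decimal places.
The low-risk type would prefer the pooling outcome.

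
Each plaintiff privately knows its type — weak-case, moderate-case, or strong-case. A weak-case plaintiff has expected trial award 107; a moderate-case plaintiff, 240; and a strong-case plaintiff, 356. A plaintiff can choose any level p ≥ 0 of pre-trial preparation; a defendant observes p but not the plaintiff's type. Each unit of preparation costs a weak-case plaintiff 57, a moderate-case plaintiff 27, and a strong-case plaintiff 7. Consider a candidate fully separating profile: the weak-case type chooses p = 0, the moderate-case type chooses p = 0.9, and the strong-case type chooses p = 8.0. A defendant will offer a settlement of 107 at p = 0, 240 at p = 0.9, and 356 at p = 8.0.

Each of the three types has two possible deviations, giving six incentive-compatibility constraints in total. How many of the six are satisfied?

Weak-case (own payoff 107): to p=0.9 gives 240 − 57×0.9 = 188.7 → profitable ✗; to p=8.0 gives 356 − 57×8.0 = -100 → no gain ✓.
Moderate-case (own payoff 240 − 27×0.9 = 215.7): to p=0 gives 107 → no gain ✓; to p=8.0 gives 356 − 27×8.0 = 140 → no gain ✓.
Strong-case (own payoff 356 − 7×8.0 = 300): to p=0 gives 107 → no gain ✓; to p=0.9 gives 240 − 7×0.9 = 233.7 → no gain ✓.
5 of the 6 constraints hold; not an equilibrium.

5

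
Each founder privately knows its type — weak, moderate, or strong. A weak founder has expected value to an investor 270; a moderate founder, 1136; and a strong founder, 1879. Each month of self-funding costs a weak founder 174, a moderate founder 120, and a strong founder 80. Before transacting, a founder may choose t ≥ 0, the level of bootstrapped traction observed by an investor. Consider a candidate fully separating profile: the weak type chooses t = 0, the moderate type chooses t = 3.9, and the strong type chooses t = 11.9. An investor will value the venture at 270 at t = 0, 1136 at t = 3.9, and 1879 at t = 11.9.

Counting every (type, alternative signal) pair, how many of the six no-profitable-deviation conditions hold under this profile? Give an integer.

5

Moderate (own payoff 1136 − 120×3.9 = 668): to t=0 gives 270 → no gain ✓; to t=11.9 gives 1879 − 120×11.9 = 451 → no gain ✓.
Weak (own payoff 270): to t=3.9 gives 1136 − 174×3.9 = 457.4 → profitable ✗; to t=11.9 gives 1879 − 174×11.9 = -191.6 → no gain ✓.
Strong (own payoff 1879 − 80×11.9 = 927): to t=0 gives 270 → no gain ✓; to t=3.9 gives 1136 − 80×3.9 = 824 → no gain ✓.
5 of the 6 constraints hold; not an equilibrium.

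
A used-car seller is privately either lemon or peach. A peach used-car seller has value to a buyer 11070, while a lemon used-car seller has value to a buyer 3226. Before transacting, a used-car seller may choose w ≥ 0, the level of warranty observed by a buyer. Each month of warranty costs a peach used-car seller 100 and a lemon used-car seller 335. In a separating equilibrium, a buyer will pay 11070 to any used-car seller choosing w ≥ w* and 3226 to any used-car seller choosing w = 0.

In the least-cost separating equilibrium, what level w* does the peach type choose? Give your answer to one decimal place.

23.4

A lemon used-car seller choosing w = 0 receives 3226.
Imitating at w* instead would pay 11070 at cost 335·w*, netting 11070 − 335·w*.
Indifference: 3226 = 11070 − 335·w*, so w* = (11070 − 3226) / 335 ≈ 23.4.
At w* the lemon type's incentive constraint just binds; the peach type strictly prefers w* since its per-unit cost is lower.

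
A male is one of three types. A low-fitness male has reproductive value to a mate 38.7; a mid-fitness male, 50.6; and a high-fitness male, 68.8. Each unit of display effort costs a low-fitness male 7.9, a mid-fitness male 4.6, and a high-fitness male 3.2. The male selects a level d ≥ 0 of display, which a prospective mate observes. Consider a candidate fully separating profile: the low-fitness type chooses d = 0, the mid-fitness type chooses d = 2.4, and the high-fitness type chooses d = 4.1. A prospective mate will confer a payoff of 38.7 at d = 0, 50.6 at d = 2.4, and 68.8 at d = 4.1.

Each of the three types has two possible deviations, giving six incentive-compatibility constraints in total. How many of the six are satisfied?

Low-fitness (own payoff 38.7): to d=2.4 gives 50.6 − 7.9×2.4 = 31.64 → no gain ✓; to d=4.1 gives 68.8 − 7.9×4.1 = 36.41 → no gain ✓.
High-fitness (own payoff 68.8 − 3.2×4.1 = 55.68): to d=0 gives 38.7 → no gain ✓; to d=2.4 gives 50.6 − 3.2×2.4 = 42.92 → no gain ✓.
Mid-fitness (own payoff 50.6 − 4.6×2.4 = 39.56): to d=0 gives 38.7 → no gain ✓; to d=4.1 gives 68.8 − 4.6×4.1 = 49.94 → profitable ✗.
5 of the 6 constraints hold; not an equilibrium.

5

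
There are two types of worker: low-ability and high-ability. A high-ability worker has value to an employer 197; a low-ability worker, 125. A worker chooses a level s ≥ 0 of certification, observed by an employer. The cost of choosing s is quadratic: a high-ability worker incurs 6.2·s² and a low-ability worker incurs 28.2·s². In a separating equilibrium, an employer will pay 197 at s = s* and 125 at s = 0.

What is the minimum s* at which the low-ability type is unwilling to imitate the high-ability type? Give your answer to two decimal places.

The low-ability type at s = 0 receives 125; imitating at s* yields 197 − 28.2·s*².
Indifference: 125 = 197 − 28.2·s*², so s*² = (197 − 125) / 28.2 ≈ 2.5532.
s* = √2.5532 ≈ 1.60.

1.60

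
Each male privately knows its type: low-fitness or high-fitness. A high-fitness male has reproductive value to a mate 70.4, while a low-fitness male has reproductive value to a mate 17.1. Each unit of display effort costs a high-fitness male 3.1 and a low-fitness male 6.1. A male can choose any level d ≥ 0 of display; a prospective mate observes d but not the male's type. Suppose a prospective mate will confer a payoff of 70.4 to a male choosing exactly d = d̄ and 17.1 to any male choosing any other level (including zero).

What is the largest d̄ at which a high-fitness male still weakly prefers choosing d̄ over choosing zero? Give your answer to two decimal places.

17.19

Choosing d̄ yields the high-fitness type 70.4 − 3.1·d̄; choosing zero yields 17.1.
The high-fitness type is indifferent at 70.4 − 3.1·d̄ = 17.1, i.e. d̄ = (70.4 − 17.1) / 3.1 ≈ 17.19.
For any d̄ above 17.19 the high-fitness type would rather pool at zero, so separation collapses.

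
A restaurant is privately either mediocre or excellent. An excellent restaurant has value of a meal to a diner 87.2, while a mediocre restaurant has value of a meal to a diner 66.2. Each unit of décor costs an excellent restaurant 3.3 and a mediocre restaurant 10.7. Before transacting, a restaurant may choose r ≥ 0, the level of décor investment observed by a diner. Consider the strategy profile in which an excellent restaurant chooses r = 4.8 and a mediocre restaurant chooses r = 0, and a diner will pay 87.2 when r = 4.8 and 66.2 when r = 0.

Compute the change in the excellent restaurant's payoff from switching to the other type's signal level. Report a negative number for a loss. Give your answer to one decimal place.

Playing r = 4.8 the excellent restaurant receives 87.2 − 3.3 × 4.8 = 71.36.
Deviating to r = 0 yields 66.2 instead.
Gain from deviating: 66.2 − 71.36 = -5.16, i.e. -5.2 to one decimal place.
The gain is negative, so the excellent type's incentive-compatibility constraint is satisfied.

-5.2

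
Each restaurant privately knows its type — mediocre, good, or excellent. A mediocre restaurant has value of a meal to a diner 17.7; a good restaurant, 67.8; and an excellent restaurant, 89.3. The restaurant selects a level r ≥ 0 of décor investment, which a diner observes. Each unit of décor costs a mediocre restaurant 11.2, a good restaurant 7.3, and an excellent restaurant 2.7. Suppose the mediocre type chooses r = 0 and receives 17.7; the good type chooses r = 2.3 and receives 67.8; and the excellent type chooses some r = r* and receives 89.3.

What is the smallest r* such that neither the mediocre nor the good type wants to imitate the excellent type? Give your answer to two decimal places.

6.39

Good type (on-path payoff 67.8 − 7.3×2.3 = 51.01) won't mimic when 51.01 ≥ 89.3 − 7.3·r*, i.e. r* ≥ 5.25.
Mediocre type (on-path payoff 17.7) won't mimic when 17.7 ≥ 89.3 − 11.2·r*, i.e. r* ≥ 6.39.
Both must hold, so r* = max(6.39, 5.25) = 6.39. The mediocre type's constraint binds.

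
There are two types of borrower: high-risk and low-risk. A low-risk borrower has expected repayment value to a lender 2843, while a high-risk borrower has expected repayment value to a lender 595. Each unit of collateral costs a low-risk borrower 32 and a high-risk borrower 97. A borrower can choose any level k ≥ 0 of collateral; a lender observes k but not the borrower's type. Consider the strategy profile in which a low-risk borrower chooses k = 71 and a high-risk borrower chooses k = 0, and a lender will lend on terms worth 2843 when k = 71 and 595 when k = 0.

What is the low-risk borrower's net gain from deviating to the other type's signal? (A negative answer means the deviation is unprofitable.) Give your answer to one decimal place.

24.0

Playing k = 71 the low-risk borrower receives 2843 − 32 × 71 = 571.
Deviating to k = 0 yields 595 instead.
Gain from deviating: 595 − 571 = 24.0.
The gain is positive, so the low-risk type's incentive-compatibility constraint is violated — this profile is not a separating equilibrium.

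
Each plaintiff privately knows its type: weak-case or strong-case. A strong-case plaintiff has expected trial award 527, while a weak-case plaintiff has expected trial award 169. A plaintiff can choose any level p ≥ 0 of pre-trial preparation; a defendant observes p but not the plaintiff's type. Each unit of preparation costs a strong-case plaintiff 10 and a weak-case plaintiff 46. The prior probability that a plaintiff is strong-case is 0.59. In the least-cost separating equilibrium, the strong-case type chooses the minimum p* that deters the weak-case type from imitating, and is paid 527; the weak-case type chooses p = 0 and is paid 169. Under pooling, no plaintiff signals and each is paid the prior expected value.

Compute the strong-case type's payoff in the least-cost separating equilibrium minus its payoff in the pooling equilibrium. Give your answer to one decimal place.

Least-cost separating signal: p* solves 169 = 527 − 46·p*, so p* = (527 − 169)/46 ≈ 7.7826.
Strong-case type's separating payoff: 527 − 10 × p* = 527 − 10 × (527 − 169)/46 = 527 − 3580/46 ≈ 449.174.
Pooling payoff: 0.59 × 527 + 0.41 × 169 = 380.22.
Difference: 449.174 − 380.22 = 68.954, i.e. 69.0 to one decimal place.
The strong-case type prefers to separate.

69.0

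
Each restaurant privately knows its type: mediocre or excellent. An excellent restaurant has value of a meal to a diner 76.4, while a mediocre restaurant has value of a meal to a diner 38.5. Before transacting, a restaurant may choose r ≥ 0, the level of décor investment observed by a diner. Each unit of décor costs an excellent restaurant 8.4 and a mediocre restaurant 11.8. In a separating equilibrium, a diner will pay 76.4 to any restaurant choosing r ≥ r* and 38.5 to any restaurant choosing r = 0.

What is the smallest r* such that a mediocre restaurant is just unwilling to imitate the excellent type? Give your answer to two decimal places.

A mediocre restaurant choosing r = 0 receives 38.5.
Imitating at r* instead would pay 76.4 at cost 11.8·r*, netting 76.4 − 11.8·r*.
Indifference: 38.5 = 76.4 − 11.8·r*, so r* = (76.4 − 38.5) / 11.8 ≈ 3.21.
At r* the mediocre type's incentive constraint just binds; the excellent type strictly prefers r* since its per-unit cost is lower.

3.21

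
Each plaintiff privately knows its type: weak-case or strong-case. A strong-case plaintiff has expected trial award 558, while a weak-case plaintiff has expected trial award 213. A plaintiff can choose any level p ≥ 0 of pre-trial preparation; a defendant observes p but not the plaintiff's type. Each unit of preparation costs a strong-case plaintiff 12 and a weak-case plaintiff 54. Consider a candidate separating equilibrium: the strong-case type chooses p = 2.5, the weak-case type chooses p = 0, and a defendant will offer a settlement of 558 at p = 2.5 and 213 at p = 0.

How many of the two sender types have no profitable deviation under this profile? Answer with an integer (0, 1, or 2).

1

Weak-case type: stay at 0 → 213; mimic → 558 − 54 × 2.5 = 423. IC fails (213 < 423).
Strong-case type: signal → 558 − 12 × 2.5 = 528; deviate to 0 → 213. IC holds (528 ≥ 213).
1 of 2 constraints hold, so this profile is not an equilibrium.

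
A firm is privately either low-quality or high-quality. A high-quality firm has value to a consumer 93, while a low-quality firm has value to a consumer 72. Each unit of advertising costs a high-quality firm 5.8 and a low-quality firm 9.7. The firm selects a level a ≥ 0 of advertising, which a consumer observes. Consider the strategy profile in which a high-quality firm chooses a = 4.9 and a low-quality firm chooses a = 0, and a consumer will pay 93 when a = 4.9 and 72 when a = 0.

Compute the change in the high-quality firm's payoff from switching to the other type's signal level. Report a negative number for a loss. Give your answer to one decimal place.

Playing a = 4.9 the high-quality firm receives 93 − 5.8 × 4.9 = 64.58.
Deviating to a = 0 yields 72 instead.
Gain from deviating: 72 − 64.58 = 7.42, i.e. 7.4 to one decimal place.
The gain is positive, so the high-quality type's incentive-compatibility constraint is violated — this profile is not a separating equilibrium.

7.4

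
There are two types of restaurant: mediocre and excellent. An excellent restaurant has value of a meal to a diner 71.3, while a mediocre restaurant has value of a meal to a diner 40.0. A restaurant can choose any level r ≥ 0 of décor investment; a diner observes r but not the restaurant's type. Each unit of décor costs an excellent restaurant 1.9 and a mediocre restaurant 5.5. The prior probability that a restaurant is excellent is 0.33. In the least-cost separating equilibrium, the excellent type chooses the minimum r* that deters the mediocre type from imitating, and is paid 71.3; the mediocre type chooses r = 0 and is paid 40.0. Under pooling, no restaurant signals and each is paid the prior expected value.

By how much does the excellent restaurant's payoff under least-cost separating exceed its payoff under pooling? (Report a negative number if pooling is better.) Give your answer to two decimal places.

Least-cost separating signal: r* solves 40.0 = 71.3 − 5.5·r*, so r* = (71.3 − 40.0)/5.5 ≈ 5.6909.
Excellent type's separating payoff: 71.3 − 1.9 × r* = 71.3 − 1.9 × (71.3 − 40.0)/5.5 = 71.3 − 59.47/5.5 ≈ 60.4873.
Pooling payoff: 0.33 × 71.3 + 0.67 × 40.0 = 50.329.
Difference: 60.4873 − 50.329 = 10.1583, i.e. 10.16 to two decimal places.
The excellent type prefers to separate.

10.16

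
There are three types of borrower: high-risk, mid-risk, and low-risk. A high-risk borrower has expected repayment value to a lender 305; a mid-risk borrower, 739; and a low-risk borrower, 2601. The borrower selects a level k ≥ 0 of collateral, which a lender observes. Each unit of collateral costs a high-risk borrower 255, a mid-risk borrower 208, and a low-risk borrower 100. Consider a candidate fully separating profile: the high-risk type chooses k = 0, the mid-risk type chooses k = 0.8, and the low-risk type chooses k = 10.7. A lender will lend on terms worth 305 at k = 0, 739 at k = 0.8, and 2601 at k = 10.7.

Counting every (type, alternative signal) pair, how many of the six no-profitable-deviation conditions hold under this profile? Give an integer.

5

Low-risk (own payoff 2601 − 100×10.7 = 1531): to k=0 gives 305 → no gain ✓; to k=0.8 gives 739 − 100×0.8 = 659 → no gain ✓.
Mid-risk (own payoff 739 − 208×0.8 = 572.6): to k=0 gives 305 → no gain ✓; to k=10.7 gives 2601 − 208×10.7 = 375.4 → no gain ✓.
High-risk (own payoff 305): to k=0.8 gives 739 − 255×0.8 = 535 → profitable ✗; to k=10.7 gives 2601 − 255×10.7 = -127.5 → no gain ✓.
5 of the 6 constraints hold; not an equilibrium.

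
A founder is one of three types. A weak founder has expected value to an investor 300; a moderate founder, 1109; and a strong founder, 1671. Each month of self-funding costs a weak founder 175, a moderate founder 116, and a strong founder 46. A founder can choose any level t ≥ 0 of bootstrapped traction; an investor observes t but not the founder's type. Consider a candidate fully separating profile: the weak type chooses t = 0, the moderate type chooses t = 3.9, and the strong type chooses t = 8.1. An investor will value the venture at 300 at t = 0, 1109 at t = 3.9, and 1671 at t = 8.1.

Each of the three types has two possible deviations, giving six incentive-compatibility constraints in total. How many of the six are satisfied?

4

Strong (own payoff 1671 − 46×8.1 = 1298.4): to t=0 gives 300 → no gain ✓; to t=3.9 gives 1109 − 46×3.9 = 929.6 → no gain ✓.
Weak (own payoff 300): to t=3.9 gives 1109 − 175×3.9 = 426.5 → profitable ✗; to t=8.1 gives 1671 − 175×8.1 = 253.5 → no gain ✓.
Moderate (own payoff 1109 − 116×3.9 = 656.6): to t=0 gives 300 → no gain ✓; to t=8.1 gives 1671 − 116×8.1 = 731.4 → profitable ✗.
4 of the 6 constraints hold; not an equilibrium.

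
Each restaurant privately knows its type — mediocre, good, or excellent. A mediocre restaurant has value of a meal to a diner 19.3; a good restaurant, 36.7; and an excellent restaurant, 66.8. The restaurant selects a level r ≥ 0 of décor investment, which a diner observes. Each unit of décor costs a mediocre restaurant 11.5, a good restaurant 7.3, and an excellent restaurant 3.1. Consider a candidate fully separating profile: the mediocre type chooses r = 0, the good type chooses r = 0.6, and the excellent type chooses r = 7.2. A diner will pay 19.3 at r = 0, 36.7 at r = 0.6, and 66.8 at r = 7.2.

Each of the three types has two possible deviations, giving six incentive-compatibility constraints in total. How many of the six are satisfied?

5

Mediocre (own payoff 19.3): to r=0.6 gives 36.7 − 11.5×0.6 = 29.8 → profitable ✗; to r=7.2 gives 66.8 − 11.5×7.2 = -16 → no gain ✓.
Excellent (own payoff 66.8 − 3.1×7.2 = 44.48): to r=0 gives 19.3 → no gain ✓; to r=0.6 gives 36.7 − 3.1×0.6 = 34.84 → no gain ✓.
Good (own payoff 36.7 − 7.3×0.6 = 32.32): to r=0 gives 19.3 → no gain ✓; to r=7.2 gives 66.8 − 7.3×7.2 = 14.24 → no gain ✓.
5 of the 6 constraints hold; not an equilibrium.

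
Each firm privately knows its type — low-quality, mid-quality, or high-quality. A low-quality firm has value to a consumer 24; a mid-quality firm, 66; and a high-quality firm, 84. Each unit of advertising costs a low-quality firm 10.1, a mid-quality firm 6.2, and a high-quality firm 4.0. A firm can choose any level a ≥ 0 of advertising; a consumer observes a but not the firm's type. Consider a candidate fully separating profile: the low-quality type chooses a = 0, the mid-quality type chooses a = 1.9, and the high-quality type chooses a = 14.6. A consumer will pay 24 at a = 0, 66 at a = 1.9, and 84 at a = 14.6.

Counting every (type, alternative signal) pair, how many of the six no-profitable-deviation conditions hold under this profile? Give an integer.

4

Low-quality (own payoff 24): to a=1.9 gives 66 − 10.1×1.9 = 46.81 → profitable ✗; to a=14.6 gives 84 − 10.1×14.6 = -63.46 → no gain ✓.
Mid-quality (own payoff 66 − 6.2×1.9 = 54.22): to a=0 gives 24 → no gain ✓; to a=14.6 gives 84 − 6.2×14.6 = -6.52 → no gain ✓.
High-quality (own payoff 84 − 4.0×14.6 = 25.6): to a=0 gives 24 → no gain ✓; to a=1.9 gives 66 − 4.0×1.9 = 58.4 → profitable ✗.
4 of the 6 constraints hold; not an equilibrium.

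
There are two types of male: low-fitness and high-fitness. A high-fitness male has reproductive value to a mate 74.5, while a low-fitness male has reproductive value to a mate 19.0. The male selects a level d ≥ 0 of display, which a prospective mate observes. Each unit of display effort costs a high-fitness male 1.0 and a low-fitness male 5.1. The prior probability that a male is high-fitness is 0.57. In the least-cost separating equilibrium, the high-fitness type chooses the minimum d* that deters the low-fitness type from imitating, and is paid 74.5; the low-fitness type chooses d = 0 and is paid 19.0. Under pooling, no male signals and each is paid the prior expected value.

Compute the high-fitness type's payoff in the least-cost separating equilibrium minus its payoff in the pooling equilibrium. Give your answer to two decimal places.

Least-cost separating signal: d* solves 19.0 = 74.5 − 5.1·d*, so d* = (74.5 − 19.0)/5.1 ≈ 10.8824.
High-fitness type's separating payoff: 74.5 − 1.0 × d* = 74.5 − 1.0 × (74.5 − 19.0)/5.1 = 74.5 − 55.5/5.1 ≈ 63.6176.
Pooling payoff: 0.57 × 74.5 + 0.43 × 19.0 = 50.635.
Difference: 63.6176 − 50.635 = 12.9826, i.e. 12.98 to two decimal places.
The high-fitness type prefers to separate.

12.98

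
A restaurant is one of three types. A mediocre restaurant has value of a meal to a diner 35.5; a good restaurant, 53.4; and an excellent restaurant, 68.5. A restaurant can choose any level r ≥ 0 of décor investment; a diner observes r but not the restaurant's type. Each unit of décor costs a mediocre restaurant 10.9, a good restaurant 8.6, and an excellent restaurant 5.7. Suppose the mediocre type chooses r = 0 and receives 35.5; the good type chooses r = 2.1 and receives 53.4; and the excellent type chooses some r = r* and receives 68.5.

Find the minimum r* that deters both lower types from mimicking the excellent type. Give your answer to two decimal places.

Mediocre type (on-path payoff 35.5) won't mimic when 35.5 ≥ 68.5 − 10.9·r*, i.e. r* ≥ 3.03.
Good type (on-path payoff 53.4 − 8.6×2.1 = 35.34) won't mimic when 35.34 ≥ 68.5 − 8.6·r*, i.e. r* ≥ 3.86.
Both must hold, so r* = max(3.03, 3.86) = 3.86. The good type's constraint binds.

3.86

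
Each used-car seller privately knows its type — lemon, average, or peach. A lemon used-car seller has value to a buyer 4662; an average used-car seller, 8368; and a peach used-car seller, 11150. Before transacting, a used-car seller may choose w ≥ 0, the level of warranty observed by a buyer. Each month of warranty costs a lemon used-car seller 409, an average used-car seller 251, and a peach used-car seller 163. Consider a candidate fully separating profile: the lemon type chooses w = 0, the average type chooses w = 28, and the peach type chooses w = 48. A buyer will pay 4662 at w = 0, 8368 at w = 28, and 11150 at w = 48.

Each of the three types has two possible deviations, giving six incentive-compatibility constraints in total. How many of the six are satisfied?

3

Average (own payoff 8368 − 251×28 = 1340): to w=0 gives 4662 → profitable ✗; to w=48 gives 11150 − 251×48 = -898 → no gain ✓.
Lemon (own payoff 4662): to w=28 gives 8368 − 409×28 = -3084 → no gain ✓; to w=48 gives 11150 − 409×48 = -8482 → no gain ✓.
Peach (own payoff 11150 − 163×48 = 3326): to w=0 gives 4662 → profitable ✗; to w=28 gives 8368 − 163×28 = 3804 → profitable ✗.
3 of the 6 constraints hold; not an equilibrium.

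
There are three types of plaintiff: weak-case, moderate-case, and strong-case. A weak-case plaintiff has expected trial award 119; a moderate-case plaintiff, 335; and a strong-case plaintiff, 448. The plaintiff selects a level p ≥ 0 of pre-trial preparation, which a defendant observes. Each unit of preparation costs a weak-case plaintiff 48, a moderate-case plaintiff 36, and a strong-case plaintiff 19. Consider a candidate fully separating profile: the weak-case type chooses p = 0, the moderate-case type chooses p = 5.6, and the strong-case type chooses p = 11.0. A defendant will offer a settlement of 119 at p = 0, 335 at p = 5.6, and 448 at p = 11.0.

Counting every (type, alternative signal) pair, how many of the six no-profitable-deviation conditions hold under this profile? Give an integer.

6

Weak-case (own payoff 119): to p=5.6 gives 335 − 48×5.6 = 66.2 → no gain ✓; to p=11.0 gives 448 − 48×11.0 = -80 → no gain ✓.
Moderate-case (own payoff 335 − 36×5.6 = 133.4): to p=0 gives 119 → no gain ✓; to p=11.0 gives 448 − 36×11.0 = 52 → no gain ✓.
Strong-case (own payoff 448 − 19×11.0 = 239): to p=0 gives 119 → no gain ✓; to p=5.6 gives 335 − 19×5.6 = 228.6 → no gain ✓.
6 of the 6 constraints hold; this profile is a separating equilibrium.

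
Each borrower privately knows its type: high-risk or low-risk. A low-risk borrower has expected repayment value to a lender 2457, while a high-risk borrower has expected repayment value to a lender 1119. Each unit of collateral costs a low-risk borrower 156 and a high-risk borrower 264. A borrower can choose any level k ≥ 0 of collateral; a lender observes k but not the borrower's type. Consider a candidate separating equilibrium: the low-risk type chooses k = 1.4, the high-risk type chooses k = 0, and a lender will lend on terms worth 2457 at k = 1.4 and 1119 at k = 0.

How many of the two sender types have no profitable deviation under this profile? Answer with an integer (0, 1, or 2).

Low-risk type: signal → 2457 − 156 × 1.4 = 2238.6; deviate to 0 → 1119. IC holds (2238.6 ≥ 1119).
High-risk type: stay at 0 → 1119; mimic → 2457 − 264 × 1.4 = 2087.4. IC fails (1119 < 2087.4).
1 of 2 constraints hold, so this profile is not an equilibrium.

1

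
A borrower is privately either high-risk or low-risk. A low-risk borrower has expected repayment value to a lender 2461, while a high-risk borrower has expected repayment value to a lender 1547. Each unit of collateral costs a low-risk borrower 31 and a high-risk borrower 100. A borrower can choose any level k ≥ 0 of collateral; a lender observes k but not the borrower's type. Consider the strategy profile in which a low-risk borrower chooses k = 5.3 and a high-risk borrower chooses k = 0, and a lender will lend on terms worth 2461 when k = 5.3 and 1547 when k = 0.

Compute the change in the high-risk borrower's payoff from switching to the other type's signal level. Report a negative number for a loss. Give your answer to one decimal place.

384.0

Playing k = 0 the high-risk borrower receives 1547.
Deviating to k = 5.3 brings payment 2461 at cost 100 × 5.3 = 530, netting 1931.
Gain from deviating: 1931 − 1547 = 384.0.
The gain is positive, so the high-risk type's incentive-compatibility constraint is violated — this profile is not a separating equilibrium.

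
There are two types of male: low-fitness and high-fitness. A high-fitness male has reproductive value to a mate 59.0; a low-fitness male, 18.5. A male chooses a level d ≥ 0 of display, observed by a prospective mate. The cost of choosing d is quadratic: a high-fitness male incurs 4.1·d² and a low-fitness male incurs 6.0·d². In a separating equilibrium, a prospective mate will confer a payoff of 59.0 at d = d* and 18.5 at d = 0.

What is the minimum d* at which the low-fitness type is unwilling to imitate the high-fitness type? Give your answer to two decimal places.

The low-fitness type at d = 0 receives 18.5; imitating at d* yields 59.0 − 6.0·d*².
Indifference: 18.5 = 59.0 − 6.0·d*², so d*² = (59.0 − 18.5) / 6.0 = 6.75.
d* = √6.75 ≈ 2.60.

2.60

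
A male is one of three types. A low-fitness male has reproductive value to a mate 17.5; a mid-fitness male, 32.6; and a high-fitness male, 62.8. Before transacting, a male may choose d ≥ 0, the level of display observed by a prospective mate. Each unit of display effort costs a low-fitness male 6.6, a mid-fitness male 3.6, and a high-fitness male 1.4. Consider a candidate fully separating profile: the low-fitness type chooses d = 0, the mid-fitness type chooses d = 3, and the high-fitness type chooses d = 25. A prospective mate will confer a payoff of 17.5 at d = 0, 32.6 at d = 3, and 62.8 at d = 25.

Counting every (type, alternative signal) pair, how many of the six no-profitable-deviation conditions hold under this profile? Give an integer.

5

Mid-fitness (own payoff 32.6 − 3.6×3 = 21.8): to d=0 gives 17.5 → no gain ✓; to d=25 gives 62.8 − 3.6×25 = -27.2 → no gain ✓.
High-fitness (own payoff 62.8 − 1.4×25 = 27.8): to d=0 gives 17.5 → no gain ✓; to d=3 gives 32.6 − 1.4×3 = 28.4 → profitable ✗.
Low-fitness (own payoff 17.5): to d=3 gives 32.6 − 6.6×3 = 12.8 → no gain ✓; to d=25 gives 62.8 − 6.6×25 = -102.2 → no gain ✓.
5 of the 6 constraints hold; not an equilibrium.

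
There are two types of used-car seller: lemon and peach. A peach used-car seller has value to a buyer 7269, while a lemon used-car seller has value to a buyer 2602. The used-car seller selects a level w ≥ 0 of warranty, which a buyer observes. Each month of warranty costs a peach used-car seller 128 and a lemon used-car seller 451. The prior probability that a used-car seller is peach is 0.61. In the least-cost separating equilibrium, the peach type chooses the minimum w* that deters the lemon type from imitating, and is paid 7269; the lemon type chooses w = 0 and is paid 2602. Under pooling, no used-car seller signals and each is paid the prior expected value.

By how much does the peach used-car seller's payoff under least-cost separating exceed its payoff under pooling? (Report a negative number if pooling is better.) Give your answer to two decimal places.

495.57

Least-cost separating signal: w* solves 2602 = 7269 − 451·w*, so w* = (7269 − 2602)/451 ≈ 10.3481.
Peach type's separating payoff: 7269 − 128 × w* = 7269 − 128 × (7269 − 2602)/451 = 7269 − 597376/451 ≈ 5944.4412.
Pooling payoff: 0.61 × 7269 + 0.39 × 2602 = 5448.87.
Difference: 5944.4412 − 5448.87 = 495.5712, i.e. 495.57 to two decimal places.
The peach type prefers to separate.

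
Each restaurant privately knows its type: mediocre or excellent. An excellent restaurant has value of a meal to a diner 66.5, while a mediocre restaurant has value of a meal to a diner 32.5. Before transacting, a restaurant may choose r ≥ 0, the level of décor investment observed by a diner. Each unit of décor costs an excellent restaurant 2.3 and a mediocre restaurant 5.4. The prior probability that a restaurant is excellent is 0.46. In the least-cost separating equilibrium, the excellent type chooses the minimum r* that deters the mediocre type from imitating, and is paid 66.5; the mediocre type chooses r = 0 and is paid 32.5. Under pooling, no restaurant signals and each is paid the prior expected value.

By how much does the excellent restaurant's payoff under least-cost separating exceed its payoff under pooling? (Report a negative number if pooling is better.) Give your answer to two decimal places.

Least-cost separating signal: r* solves 32.5 = 66.5 − 5.4·r*, so r* = (66.5 − 32.5)/5.4 ≈ 6.2963.
Excellent type's separating payoff: 66.5 − 2.3 × r* = 66.5 − 2.3 × (66.5 − 32.5)/5.4 = 66.5 − 78.2/5.4 ≈ 52.0185.
Pooling payoff: 0.46 × 66.5 + 0.54 × 32.5 = 48.14.
Difference: 52.0185 − 48.14 = 3.8785, i.e. 3.88 to two decimal places.
The excellent type prefers to separate.

3.88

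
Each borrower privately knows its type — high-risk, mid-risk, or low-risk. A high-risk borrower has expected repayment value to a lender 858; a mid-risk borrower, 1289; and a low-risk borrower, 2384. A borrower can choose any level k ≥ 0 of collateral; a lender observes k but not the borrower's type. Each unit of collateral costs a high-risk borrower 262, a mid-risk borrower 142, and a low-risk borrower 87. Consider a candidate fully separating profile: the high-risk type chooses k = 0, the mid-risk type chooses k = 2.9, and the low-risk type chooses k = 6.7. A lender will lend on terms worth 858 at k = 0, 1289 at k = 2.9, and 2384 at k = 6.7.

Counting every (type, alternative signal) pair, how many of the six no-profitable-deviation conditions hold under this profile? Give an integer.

5

Mid-risk (own payoff 1289 − 142×2.9 = 877.2): to k=0 gives 858 → no gain ✓; to k=6.7 gives 2384 − 142×6.7 = 1432.6 → profitable ✗.
Low-risk (own payoff 2384 − 87×6.7 = 1801.1): to k=0 gives 858 → no gain ✓; to k=2.9 gives 1289 − 87×2.9 = 1036.7 → no gain ✓.
High-risk (own payoff 858): to k=2.9 gives 1289 − 262×2.9 = 529.2 → no gain ✓; to k=6.7 gives 2384 − 262×6.7 = 628.6 → no gain ✓.
5 of the 6 constraints hold; not an equilibrium.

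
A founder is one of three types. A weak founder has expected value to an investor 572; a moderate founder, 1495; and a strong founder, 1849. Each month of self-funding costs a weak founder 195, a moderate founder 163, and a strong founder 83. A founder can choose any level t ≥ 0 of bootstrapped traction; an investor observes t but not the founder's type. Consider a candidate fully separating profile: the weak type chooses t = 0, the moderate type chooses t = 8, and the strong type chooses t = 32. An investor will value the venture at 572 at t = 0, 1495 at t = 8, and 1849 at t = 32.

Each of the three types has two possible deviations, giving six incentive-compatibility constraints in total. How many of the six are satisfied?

3

Moderate (own payoff 1495 − 163×8 = 191): to t=0 gives 572 → profitable ✗; to t=32 gives 1849 − 163×32 = -3367 → no gain ✓.
Strong (own payoff 1849 − 83×32 = -807): to t=0 gives 572 → profitable ✗; to t=8 gives 1495 − 83×8 = 831 → profitable ✗.
Weak (own payoff 572): to t=8 gives 1495 − 195×8 = -65 → no gain ✓; to t=32 gives 1849 − 195×32 = -4391 → no gain ✓.
3 of the 6 constraints hold; not an equilibrium.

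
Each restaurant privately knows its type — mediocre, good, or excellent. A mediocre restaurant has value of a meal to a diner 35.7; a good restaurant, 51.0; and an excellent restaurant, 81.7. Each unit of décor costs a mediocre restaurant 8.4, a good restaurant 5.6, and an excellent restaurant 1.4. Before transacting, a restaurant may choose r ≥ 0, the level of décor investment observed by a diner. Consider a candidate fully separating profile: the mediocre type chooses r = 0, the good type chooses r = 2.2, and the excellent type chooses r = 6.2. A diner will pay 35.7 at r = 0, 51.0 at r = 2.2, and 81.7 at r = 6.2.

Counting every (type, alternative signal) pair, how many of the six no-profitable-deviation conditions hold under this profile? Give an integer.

Excellent (own payoff 81.7 − 1.4×6.2 = 73.02): to r=0 gives 35.7 → no gain ✓; to r=2.2 gives 51.0 − 1.4×2.2 = 47.92 → no gain ✓.
Mediocre (own payoff 35.7): to r=2.2 gives 51.0 − 8.4×2.2 = 32.52 → no gain ✓; to r=6.2 gives 81.7 − 8.4×6.2 = 29.62 → no gain ✓.
Good (own payoff 51.0 − 5.6×2.2 = 38.68): to r=0 gives 35.7 → no gain ✓; to r=6.2 gives 81.7 − 5.6×6.2 = 46.98 → profitable ✗.
5 of the 6 constraints hold; not an equilibrium.

5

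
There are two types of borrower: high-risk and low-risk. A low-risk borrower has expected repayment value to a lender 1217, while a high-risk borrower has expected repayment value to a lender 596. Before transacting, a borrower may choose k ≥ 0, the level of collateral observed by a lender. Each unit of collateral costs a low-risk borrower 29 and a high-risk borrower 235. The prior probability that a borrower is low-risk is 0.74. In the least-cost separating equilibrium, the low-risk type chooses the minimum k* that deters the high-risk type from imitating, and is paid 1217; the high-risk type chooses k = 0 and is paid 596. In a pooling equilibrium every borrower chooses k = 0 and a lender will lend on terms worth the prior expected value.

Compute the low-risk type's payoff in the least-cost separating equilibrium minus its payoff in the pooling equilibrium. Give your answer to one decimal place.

84.8

Least-cost separating signal: k* solves 596 = 1217 − 235·k*, so k* = (1217 − 596)/235 ≈ 2.6426.
Low-risk type's separating payoff: 1217 − 29 × k* = 1217 − 29 × (1217 − 596)/235 = 1217 − 18009/235 ≈ 1140.366.
Pooling payoff: 0.74 × 1217 + 0.26 × 596 = 1055.54.
Difference: 1140.366 − 1055.54 = 84.826, i.e. 84.8 to one decimal place.
The low-risk type prefers to separate.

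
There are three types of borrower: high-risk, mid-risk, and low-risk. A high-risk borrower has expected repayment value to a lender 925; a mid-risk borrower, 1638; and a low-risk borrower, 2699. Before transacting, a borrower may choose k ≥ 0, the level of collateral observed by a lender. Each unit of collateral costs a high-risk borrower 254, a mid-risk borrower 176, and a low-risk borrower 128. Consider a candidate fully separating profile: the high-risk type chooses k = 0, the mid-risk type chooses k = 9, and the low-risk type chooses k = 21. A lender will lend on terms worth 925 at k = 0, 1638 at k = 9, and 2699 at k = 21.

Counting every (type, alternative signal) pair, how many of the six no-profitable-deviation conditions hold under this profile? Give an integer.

Low-risk (own payoff 2699 − 128×21 = 11): to k=0 gives 925 → profitable ✗; to k=9 gives 1638 − 128×9 = 486 → profitable ✗.
High-risk (own payoff 925): to k=9 gives 1638 − 254×9 = -648 → no gain ✓; to k=21 gives 2699 − 254×21 = -2635 → no gain ✓.
Mid-risk (own payoff 1638 − 176×9 = 54): to k=0 gives 925 → profitable ✗; to k=21 gives 2699 − 176×21 = -997 → no gain ✓.
3 of the 6 constraints hold; not an equilibrium.

3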